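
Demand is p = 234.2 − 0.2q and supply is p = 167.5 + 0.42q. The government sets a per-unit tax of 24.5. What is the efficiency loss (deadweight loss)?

Competitive equilibrium: 234.2 − 0.2q = 167.5 + 0.42q → q* = 107.5806, p* = 212.6839.
With the tax, the buyer price exceeds the seller price by 24.5: (234.2 − 0.2q) − (167.5 + 0.42q) = 24.5 → q' = 68.0645.
Δq = 107.5806 − 68.0645 = 39.5161; the wedge equals the tax, 24.5.
The triangle = ½ × 39.5161 × 24.5 = 484.07.

484.07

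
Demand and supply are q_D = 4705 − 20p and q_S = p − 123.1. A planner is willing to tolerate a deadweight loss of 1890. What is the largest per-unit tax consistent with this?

In inverse form: demand p = 235.25 − 0.05q, supply p = 123.1 + q.
Competitive equilibrium: 235.25 − 0.05q = 123.1 + q → q* = 106.8095, p* = 229.9095.
A tax t gives Δq = t/1.05 and wedge t, so DWL = t²/2.1.
t²/2.1 = 1890 → t² = 3969 → t = 63.

63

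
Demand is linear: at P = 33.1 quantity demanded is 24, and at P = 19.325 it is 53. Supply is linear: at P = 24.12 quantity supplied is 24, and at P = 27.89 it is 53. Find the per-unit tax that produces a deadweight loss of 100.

11

Demand slope = (19.325 − 33.1)/(53 − 24) = −0.475, so P = 44.5 − 0.475Q.
Supply slope = (27.89 − 24.12)/(53 − 24) = 0.13, so P = 21 + 0.13Q.
Competitive equilibrium: 44.5 − 0.475Q = 21 + 0.13Q → Q* = 38.843, P* = 26.0496.
A tax t gives ΔQ = t/0.605 and wedge t, so DWL = t²/1.21.
t²/1.21 = 100 → t² = 121 → t = 11.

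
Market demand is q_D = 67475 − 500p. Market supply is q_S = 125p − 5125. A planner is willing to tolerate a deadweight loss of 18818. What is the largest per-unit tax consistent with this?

19.4

In inverse form: demand p = 134.95 − 0.002q, supply p = 41 + 0.008q.
Competitive equilibrium: 134.95 − 0.002q = 41 + 0.008q → q* = 9395, p* = 116.16.
A tax t gives Δq = t/0.01 and wedge t, so DWL = t²/0.02.
t²/0.02 = 18818 → t² = 376.36 → t = 19.4.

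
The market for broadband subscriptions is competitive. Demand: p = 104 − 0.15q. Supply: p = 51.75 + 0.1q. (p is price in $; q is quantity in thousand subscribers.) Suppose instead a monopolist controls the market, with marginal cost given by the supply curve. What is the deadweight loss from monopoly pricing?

Competitive equilibrium: 104 − 0.15q = 51.75 + 0.1q → q* = 209, p* = 72.65.
Marginal revenue: MR = 104 − 0.3q. Set MR = MC: 104 − 0.3q = 51.75 + 0.1q → q_m = 130.625.
Price p_m = 104 − 0.15·130.625 = 84.4063; MC(q_m) = 51.75 + 0.1·130.625 = 64.8125.
Competitive q* = 209, so Δq = 78.375; wedge = 84.4063 − 64.8125 = 19.5938.
DWL = ½ × 78.375 × 19.5938 = $767.83 thousand.

$767.83 thousand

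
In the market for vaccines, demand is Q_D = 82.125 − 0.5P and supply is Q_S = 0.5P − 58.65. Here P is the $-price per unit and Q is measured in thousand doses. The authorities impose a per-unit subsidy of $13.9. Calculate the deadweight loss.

In inverse form: demand P = 164.25 − 2Q, supply P = 117.3 + 2Q.
Competitive equilibrium: 164.25 − 2Q = 117.3 + 2Q → Q* = 11.7375, P* = 140.775.
The subsidy lowers effective supply by 13.9: P = 103.4 + 2Q.
New quantity: 164.25 − 2Q = 103.4 + 2Q → Q' = 15.2125.
Overproduction ΔQ = 15.2125 − 11.7375 = 3.475; wedge = subsidy = 13.9.
The triangle = ½ × 3.475 × 13.9 = $24.15 thousand.

$24.15 thousand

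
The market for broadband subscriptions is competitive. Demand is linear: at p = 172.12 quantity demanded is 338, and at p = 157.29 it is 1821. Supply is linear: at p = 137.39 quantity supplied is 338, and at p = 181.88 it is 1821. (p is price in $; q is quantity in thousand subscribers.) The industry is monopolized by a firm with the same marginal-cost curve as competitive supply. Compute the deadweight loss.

$1164.03 thousand

Demand slope = (157.29 − 172.12)/(1821 − 338) = −0.01, so p = 175.5 − 0.01q.
Supply slope = (181.88 − 137.39)/(1821 − 338) = 0.03, so p = 127.25 + 0.03q.
Competitive equilibrium: 175.5 − 0.01q = 127.25 + 0.03q → q* = 1206.25, p* = 163.4375.
Marginal revenue: MR = 175.5 − 0.02q. Set MR = MC: 175.5 − 0.02q = 127.25 + 0.03q → q_m = 965.
Price p_m = 175.5 − 0.01·965 = 165.85; MC(q_m) = 127.25 + 0.03·965 = 156.2.
Competitive q* = 1206.25, so Δq = 241.25; wedge = 165.85 − 156.2 = 9.65.
Welfare loss = ½ × 241.25 × 9.65 = $1164.03 thousand.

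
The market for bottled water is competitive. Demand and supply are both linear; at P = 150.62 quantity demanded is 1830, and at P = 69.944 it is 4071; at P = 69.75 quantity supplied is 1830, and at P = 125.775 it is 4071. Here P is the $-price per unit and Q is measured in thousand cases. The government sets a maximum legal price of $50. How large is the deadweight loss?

$136528.55 thousand

Demand slope = (69.944 − 150.62)/(4071 − 1830) = −0.036, so P = 216.5 − 0.036Q.
Supply slope = (125.775 − 69.75)/(4071 − 1830) = 0.025, so P = 24 + 0.025Q.
Competitive equilibrium: 216.5 − 0.036Q = 24 + 0.025Q → Q* = 3155.7377, P* = 102.8934.
At the ceiling P = 50, quantity supplied = (50 − 24)/0.025 = 1040.
Willingness to pay at Q' = 1040: 216.5 − 0.036·1040 = 179.06.
ΔQ = 3155.7377 − 1040 = 2115.7377; wedge = 179.06 − 50 = 129.06.
The triangle = ½ × 2115.7377 × 129.06 = $136528.55 thousand.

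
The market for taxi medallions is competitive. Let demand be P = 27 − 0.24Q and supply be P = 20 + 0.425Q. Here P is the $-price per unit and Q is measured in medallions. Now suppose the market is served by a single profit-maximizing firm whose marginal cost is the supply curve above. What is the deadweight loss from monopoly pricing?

$2.59

Competitive equilibrium: 27 − 0.24Q = 20 + 0.425Q → Q* = 10.5263, P* = 24.4737.
Marginal revenue: MR = 27 − 0.48Q. Set MR = MC: 27 − 0.48Q = 20 + 0.425Q → Q_m = 7.7348.
Price P_m = 27 − 0.24·7.7348 = 25.1436; MC(Q_m) = 20 + 0.425·7.7348 = 23.2873.
Competitive Q* = 10.5263, so ΔQ = 2.7915; wedge = 25.1436 − 23.2873 = 1.8563.
Deadweight loss = ½ × 2.7915 × 1.8563 = $2.59.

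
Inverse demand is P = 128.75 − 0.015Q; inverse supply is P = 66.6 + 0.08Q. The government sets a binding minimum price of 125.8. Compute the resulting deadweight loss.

9943.95

Competitive equilibrium: 128.75 − 0.015Q = 66.6 + 0.08Q → Q* = 654.21053, P* = 118.93684.
At the floor P = 125.8, quantity demanded = (128.75 − 125.8)/0.015 = 196.66667.
Sellers' marginal cost at Q' = 196.66667: 66.6 + 0.08·196.66667 = 82.33333.
ΔQ = 654.21053 − 196.66667 = 457.54386; wedge = 125.8 − 82.33333 = 43.46667.
Welfare loss = ½ × 457.54386 × 43.46667 = 9943.95.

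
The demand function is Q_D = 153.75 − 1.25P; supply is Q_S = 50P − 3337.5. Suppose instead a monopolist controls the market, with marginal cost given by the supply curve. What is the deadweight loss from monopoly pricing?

In inverse form: demand P = 123 − 0.8Q, supply P = 66.75 + 0.02Q.
Competitive equilibrium: 123 − 0.8Q = 66.75 + 0.02Q → Q* = 68.5976, P* = 68.122.
Marginal revenue: MR = 123 − 1.6Q. Set MR = MC: 123 − 1.6Q = 66.75 + 0.02Q → Q_m = 34.7222.
Price P_m = 123 − 0.8·34.7222 = 95.2222; MC(Q_m) = 66.75 + 0.02·34.7222 = 67.4444.
Competitive Q* = 68.5976, so ΔQ = 33.8754; wedge = 95.2222 − 67.4444 = 27.7778.
Welfare loss = ½ × 33.8754 × 27.7778 = 470.49.

470.49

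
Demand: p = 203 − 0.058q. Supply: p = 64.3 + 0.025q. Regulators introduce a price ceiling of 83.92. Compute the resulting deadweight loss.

Competitive equilibrium: 203 − 0.058q = 64.3 + 0.025q → q* = 1671.0843, p* = 106.0771.
At the ceiling p = 83.92, quantity supplied = (83.92 − 64.3)/0.025 = 784.8.
Willingness to pay at q' = 784.8: 203 − 0.058·784.8 = 157.4816.
Δq = 1671.0843 − 784.8 = 886.2843; wedge = 157.4816 − 83.92 = 73.5616.
Welfare loss = ½ × 886.2843 × 73.5616 = 32598.25.

32598.25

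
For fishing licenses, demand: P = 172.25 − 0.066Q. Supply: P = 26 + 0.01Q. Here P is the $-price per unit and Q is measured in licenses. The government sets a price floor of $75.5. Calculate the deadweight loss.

$7986.11

Competitive equilibrium: 172.25 − 0.066Q = 26 + 0.01Q → Q* = 1924.3421, P* = 45.2434.
At the floor P = 75.5, quantity demanded = (172.25 − 75.5)/0.066 = 1465.9091.
Sellers' marginal cost at Q' = 1465.9091: 26 + 0.01·1465.9091 = 40.6591.
ΔQ = 1924.3421 − 1465.9091 = 458.433; wedge = 75.5 − 40.6591 = 34.8409.
Welfare loss = ½ × 458.433 × 34.8409 = $7986.11.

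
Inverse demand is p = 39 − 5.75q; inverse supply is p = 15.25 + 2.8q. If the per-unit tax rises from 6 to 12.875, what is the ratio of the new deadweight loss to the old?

Competitive equilibrium: 39 − 5.75q = 15.25 + 2.8q → q* = 2.7778, p* = 23.0278.
For a per-unit tax t: Δq = t/8.55, so DWL = ½·t·(t/8.55) = t²/17.1.
At t = 6: DWL = 2.105. At t = 12.875: DWL = 9.694.
Ratio = (12.875/6)² = 4.605.

4.605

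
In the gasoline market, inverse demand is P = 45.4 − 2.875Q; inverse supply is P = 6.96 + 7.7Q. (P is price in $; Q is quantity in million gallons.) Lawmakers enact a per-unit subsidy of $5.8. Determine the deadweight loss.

Competitive equilibrium: 45.4 − 2.875Q = 6.96 + 7.7Q → Q* = 3.635, P* = 34.9494.
The subsidy lowers effective supply by 5.8: P = 1.16 + 7.7Q.
New quantity: 45.4 − 2.875Q = 1.16 + 7.7Q → Q' = 4.1835.
Overproduction ΔQ = 4.1835 − 3.635 = 0.5485; wedge = subsidy = 5.8.
Welfare loss = ½ × 0.5485 × 5.8 = $1.59 million.

$1.59 million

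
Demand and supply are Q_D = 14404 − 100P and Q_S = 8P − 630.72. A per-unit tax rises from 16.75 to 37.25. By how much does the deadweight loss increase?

In inverse form: demand P = 144.04 − 0.01Q, supply P = 78.84 + 0.125Q.
Competitive equilibrium: 144.04 − 0.01Q = 78.84 + 0.125Q → Q* = 482.963, P* = 139.2104.
For a per-unit tax t: ΔQ = t/0.135, so DWL = ½·t·(t/0.135) = t²/0.27.
At t = 16.75: DWL = 1039.12. At t = 37.25: DWL = 5139.12.
Increase = 5139.12 − 1039.12 = 4100.

4100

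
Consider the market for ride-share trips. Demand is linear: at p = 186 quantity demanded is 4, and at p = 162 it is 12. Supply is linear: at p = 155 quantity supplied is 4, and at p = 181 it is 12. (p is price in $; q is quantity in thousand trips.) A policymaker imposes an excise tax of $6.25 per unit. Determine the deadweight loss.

$3.125 thousand

Demand slope = (162 − 186)/(12 − 4) = −3, so p = 198 − 3q.
Supply slope = (181 − 155)/(12 − 4) = 3.25, so p = 142 + 3.25q.
Competitive equilibrium: 198 − 3q = 142 + 3.25q → q* = 8.96, p* = 171.12.
With the tax, the buyer price exceeds the seller price by 6.25: (198 − 3q) − (142 + 3.25q) = 6.25 → q' = 7.96.
Δq = 8.96 − 7.96 = 1; the wedge equals the tax, 6.25.
DWL = ½ × 1 × 6.25 = $3.125 thousand.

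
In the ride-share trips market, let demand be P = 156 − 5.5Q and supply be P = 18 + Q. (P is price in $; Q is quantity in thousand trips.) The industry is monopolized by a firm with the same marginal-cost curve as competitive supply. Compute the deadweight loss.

$307.74 thousand

Competitive equilibrium: 156 − 5.5Q = 18 + Q → Q* = 21.2308, P* = 39.2308.
Marginal revenue: MR = 156 − 11Q. Set MR = MC: 156 − 11Q = 18 + Q → Q_m = 11.5.
Price P_m = 156 − 5.5·11.5 = 92.75; MC(Q_m) = 18 + 1·11.5 = 29.5.
Competitive Q* = 21.2308, so ΔQ = 9.7308; wedge = 92.75 − 29.5 = 63.25.
Welfare loss = ½ × 9.7308 × 63.25 = $307.74 thousand.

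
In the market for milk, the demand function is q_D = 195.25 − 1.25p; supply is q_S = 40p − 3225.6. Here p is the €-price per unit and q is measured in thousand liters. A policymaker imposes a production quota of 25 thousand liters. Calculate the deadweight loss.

€1829 thousand

In inverse form: demand p = 156.2 − 0.8q, supply p = 80.64 + 0.025q.
Competitive equilibrium: 156.2 − 0.8q = 80.64 + 0.025q → q* = 91.5879, p* = 82.9297.
At q = 25: demand price = 156.2 − 0.8·25 = 136.2; supply price = 80.64 + 0.025·25 = 81.265.
Δq = 91.5879 − 25 = 66.5879; wedge = 136.2 − 81.265 = 54.935.
The triangle = ½ × 66.5879 × 54.935 = €1829 thousand.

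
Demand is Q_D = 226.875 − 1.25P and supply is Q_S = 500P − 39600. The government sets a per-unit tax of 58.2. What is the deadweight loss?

In inverse form: demand P = 181.5 − 0.8Q, supply P = 79.2 + 0.002Q.
Competitive equilibrium: 181.5 − 0.8Q = 79.2 + 0.002Q → Q* = 127.5561, P* = 79.4551.
With the tax, the buyer price exceeds the seller price by 58.2: (181.5 − 0.8Q) − (79.2 + 0.002Q) = 58.2 → Q' = 54.9875.
ΔQ = 127.5561 − 54.9875 = 72.5686; the wedge equals the tax, 58.2.
The triangle = ½ × 72.5686 × 58.2 = 2111.75.

2111.75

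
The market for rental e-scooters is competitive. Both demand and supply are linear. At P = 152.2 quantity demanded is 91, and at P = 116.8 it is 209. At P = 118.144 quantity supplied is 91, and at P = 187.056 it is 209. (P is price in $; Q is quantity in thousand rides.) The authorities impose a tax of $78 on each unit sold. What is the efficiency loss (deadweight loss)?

$3441.18 thousand

Demand slope = (116.8 − 152.2)/(209 − 91) = −0.3, so P = 179.5 − 0.3Q.
Supply slope = (187.056 − 118.144)/(209 − 91) = 0.584, so P = 65 + 0.584Q.
Competitive equilibrium: 179.5 − 0.3Q = 65 + 0.584Q → Q* = 129.5249, P* = 140.6425.
With the tax, the buyer price exceeds the seller price by 78: (179.5 − 0.3Q) − (65 + 0.584Q) = 78 → Q' = 41.2896.
ΔQ = 129.5249 − 41.2896 = 88.2353; the wedge equals the tax, 78.
Welfare loss = ½ × 88.2353 × 78 = $3441.18 thousand.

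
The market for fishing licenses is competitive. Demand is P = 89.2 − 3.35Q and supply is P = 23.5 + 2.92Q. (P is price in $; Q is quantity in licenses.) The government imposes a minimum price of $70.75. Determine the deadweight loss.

$77.47

Competitive equilibrium: 89.2 − 3.35Q = 23.5 + 2.92Q → Q* = 10.4785, P* = 54.0971.
At the floor P = 70.75, quantity demanded = (89.2 − 70.75)/3.35 = 5.5075.
Sellers' marginal cost at Q' = 5.5075: 23.5 + 2.92·5.5075 = 39.5819.
ΔQ = 10.4785 − 5.5075 = 4.971; wedge = 70.75 − 39.5819 = 31.1681.
DWL = ½ × 4.971 × 31.1681 = $77.47.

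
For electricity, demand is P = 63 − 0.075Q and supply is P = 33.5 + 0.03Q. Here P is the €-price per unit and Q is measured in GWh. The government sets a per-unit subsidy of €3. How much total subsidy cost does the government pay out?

€928.57

Competitive equilibrium: 63 − 0.075Q = 33.5 + 0.03Q → Q* = 280.9524, P* = 41.9286.
The subsidy lowers effective supply by 3: P = 30.5 + 0.03Q.
New quantity: 63 − 0.075Q = 30.5 + 0.03Q → Q' = 309.5238.
Total subsidy cost = 3 × 309.5238 = €928.57.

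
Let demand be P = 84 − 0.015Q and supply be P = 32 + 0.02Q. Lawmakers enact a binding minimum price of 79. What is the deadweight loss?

23239.68

Competitive equilibrium: 84 − 0.015Q = 32 + 0.02Q → Q* = 1485.71429, P* = 61.71429.
At the floor P = 79, quantity demanded = (84 − 79)/0.015 = 333.33333.
Sellers' marginal cost at Q' = 333.33333: 32 + 0.02·333.33333 = 38.66667.
ΔQ = 1485.71429 − 333.33333 = 1152.38096; wedge = 79 − 38.66667 = 40.33333.
Welfare loss = ½ × 1152.38096 × 40.33333 = 23239.68.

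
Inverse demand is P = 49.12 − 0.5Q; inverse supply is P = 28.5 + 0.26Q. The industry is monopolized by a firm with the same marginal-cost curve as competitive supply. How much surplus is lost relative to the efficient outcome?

Competitive equilibrium: 49.12 − 0.5Q = 28.5 + 0.26Q → Q* = 27.1316, P* = 35.5542.
Marginal revenue: MR = 49.12 − Q. Set MR = MC: 49.12 − Q = 28.5 + 0.26Q → Q_m = 16.3651.
Price P_m = 49.12 − 0.5·16.3651 = 40.9375; MC(Q_m) = 28.5 + 0.26·16.3651 = 32.7549.
Competitive Q* = 27.1316, so ΔQ = 10.7665; wedge = 40.9375 − 32.7549 = 8.1826.
Deadweight loss = ½ × 10.7665 × 8.1826 = 44.05.

44.05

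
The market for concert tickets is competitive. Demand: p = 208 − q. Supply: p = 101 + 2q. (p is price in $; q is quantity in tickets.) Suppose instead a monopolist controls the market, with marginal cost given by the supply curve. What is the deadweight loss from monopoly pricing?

$119.26

Competitive equilibrium: 208 − q = 101 + 2q → q* = 35.6667, p* = 172.3333.
Marginal revenue: MR = 208 − 2q. Set MR = MC: 208 − 2q = 101 + 2q → q_m = 26.75.
Price p_m = 208 − 1·26.75 = 181.25; MC(q_m) = 101 + 2·26.75 = 154.5.
Competitive q* = 35.6667, so Δq = 8.9167; wedge = 181.25 − 154.5 = 26.75.
Deadweight loss = ½ × 8.9167 × 26.75 = $119.26.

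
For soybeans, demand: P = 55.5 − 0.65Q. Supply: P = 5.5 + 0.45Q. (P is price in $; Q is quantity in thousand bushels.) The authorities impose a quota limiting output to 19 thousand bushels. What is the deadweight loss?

$384.91 thousand

Competitive equilibrium: 55.5 − 0.65Q = 5.5 + 0.45Q → Q* = 45.4545, P* = 25.9545.
At Q = 19: demand price = 55.5 − 0.65·19 = 43.15; supply price = 5.5 + 0.45·19 = 14.05.
ΔQ = 45.4545 − 19 = 26.4545; wedge = 43.15 − 14.05 = 29.1.
Deadweight loss = ½ × 26.4545 × 29.1 = $384.91 thousand.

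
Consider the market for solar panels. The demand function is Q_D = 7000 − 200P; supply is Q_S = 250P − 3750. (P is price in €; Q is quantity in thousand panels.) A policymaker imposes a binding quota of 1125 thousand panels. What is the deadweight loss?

In inverse form: demand P = 35 − 0.005Q, supply P = 15 + 0.004Q.
Competitive equilibrium: 35 − 0.005Q = 15 + 0.004Q → Q* = 2222.2222, P* = 23.8889.
At Q = 1125: demand price = 35 − 0.005·1125 = 29.375; supply price = 15 + 0.004·1125 = 19.5.
ΔQ = 2222.2222 − 1125 = 1097.2222; wedge = 29.375 − 19.5 = 9.875.
The triangle = ½ × 1097.2222 × 9.875 = €5417.53 thousand.

€5417.53 thousand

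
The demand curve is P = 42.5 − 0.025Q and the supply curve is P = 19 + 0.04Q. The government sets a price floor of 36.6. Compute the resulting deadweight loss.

Competitive equilibrium: 42.5 − 0.025Q = 19 + 0.04Q → Q* = 361.5385, P* = 33.4615.
At the floor P = 36.6, quantity demanded = (42.5 − 36.6)/0.025 = 236.
Sellers' marginal cost at Q' = 236: 19 + 0.04·236 = 28.44.
ΔQ = 361.5385 − 236 = 125.5385; wedge = 36.6 − 28.44 = 8.16.
The triangle = ½ × 125.5385 × 8.16 = 512.20.

512.20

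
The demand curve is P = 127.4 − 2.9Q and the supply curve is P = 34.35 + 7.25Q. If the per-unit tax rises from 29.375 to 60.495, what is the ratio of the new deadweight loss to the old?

Competitive equilibrium: 127.4 − 2.9Q = 34.35 + 7.25Q → Q* = 9.1675, P* = 100.8143.
For a per-unit tax t: ΔQ = t/10.15, so DWL = ½·t·(t/10.15) = t²/20.3.
At t = 29.375: DWL = 42.507. At t = 60.495: DWL = 180.278.
Ratio = (60.495/29.375)² = 4.241.

4.241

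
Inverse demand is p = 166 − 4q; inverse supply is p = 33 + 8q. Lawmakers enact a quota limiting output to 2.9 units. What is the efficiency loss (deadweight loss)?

Competitive equilibrium: 166 − 4q = 33 + 8q → q* = 11.0833, p* = 121.6667.
At q = 2.9: demand price = 166 − 4·2.9 = 154.4; supply price = 33 + 8·2.9 = 56.2.
Δq = 11.0833 − 2.9 = 8.1833; wedge = 154.4 − 56.2 = 98.2.
Deadweight loss = ½ × 8.1833 × 98.2 = 401.80.

401.80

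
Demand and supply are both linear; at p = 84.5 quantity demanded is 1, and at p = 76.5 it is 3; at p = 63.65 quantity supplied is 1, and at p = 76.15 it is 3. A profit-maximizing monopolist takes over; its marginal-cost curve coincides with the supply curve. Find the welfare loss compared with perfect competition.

Demand slope = (76.5 − 84.5)/(3 − 1) = −4, so p = 88.5 − 4q.
Supply slope = (76.15 − 63.65)/(3 − 1) = 6.25, so p = 57.4 + 6.25q.
Competitive equilibrium: 88.5 − 4q = 57.4 + 6.25q → q* = 3.0341, p* = 76.3634.
Marginal revenue: MR = 88.5 − 8q. Set MR = MC: 88.5 − 8q = 57.4 + 6.25q → q_m = 2.1825.
Price p_m = 88.5 − 4·2.1825 = 79.77; MC(q_m) = 57.4 + 6.25·2.1825 = 71.0406.
Competitive q* = 3.0341, so Δq = 0.8516; wedge = 79.77 − 71.0406 = 8.7294.
DWL = ½ × 0.8516 × 8.7294 = 3.72.

3.72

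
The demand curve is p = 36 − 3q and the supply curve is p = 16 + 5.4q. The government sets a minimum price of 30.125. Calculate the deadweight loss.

0.75

Competitive equilibrium: 36 − 3q = 16 + 5.4q → q* = 2.381, p* = 28.8571.
At the floor p = 30.125, quantity demanded = (36 − 30.125)/3 = 1.9583.
Sellers' marginal cost at q' = 1.9583: 16 + 5.4·1.9583 = 26.5748.
Δq = 2.381 − 1.9583 = 0.4227; wedge = 30.125 − 26.5748 = 3.5502.
Deadweight loss = ½ × 0.4227 × 3.5502 = 0.75.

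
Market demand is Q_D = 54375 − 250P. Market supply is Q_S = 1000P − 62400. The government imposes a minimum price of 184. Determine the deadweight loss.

1281990.06

In inverse form: demand P = 217.5 − 0.004Q, supply P = 62.4 + 0.001Q.
Competitive equilibrium: 217.5 − 0.004Q = 62.4 + 0.001Q → Q* = 31020, P* = 93.42.
At the floor P = 184, quantity demanded = (217.5 − 184)/0.004 = 8375.
Sellers' marginal cost at Q' = 8375: 62.4 + 0.001·8375 = 70.775.
ΔQ = 31020 − 8375 = 22645; wedge = 184 − 70.775 = 113.225.
DWL = ½ × 22645 × 113.225 = 1281990.06.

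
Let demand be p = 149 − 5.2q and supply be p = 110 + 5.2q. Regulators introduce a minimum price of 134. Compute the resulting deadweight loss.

Competitive equilibrium: 149 − 5.2q = 110 + 5.2q → q* = 3.75, p* = 129.5.
At the floor p = 134, quantity demanded = (149 − 134)/5.2 = 2.8846.
Sellers' marginal cost at q' = 2.8846: 110 + 5.2·2.8846 = 124.9999.
Δq = 3.75 − 2.8846 = 0.8654; wedge = 134 − 124.9999 = 9.0001.
Deadweight loss = ½ × 0.8654 × 9.0001 = 3.89.

3.89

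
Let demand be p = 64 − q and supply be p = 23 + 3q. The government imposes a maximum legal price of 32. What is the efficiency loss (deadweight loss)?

105.125

Competitive equilibrium: 64 − q = 23 + 3q → q* = 10.25, p* = 53.75.
At the ceiling p = 32, quantity supplied = (32 − 23)/3 = 3.
Willingness to pay at q' = 3: 64 − 1·3 = 61.
Δq = 10.25 − 3 = 7.25; wedge = 61 − 32 = 29.
Deadweight loss = ½ × 7.25 × 29 = 105.125.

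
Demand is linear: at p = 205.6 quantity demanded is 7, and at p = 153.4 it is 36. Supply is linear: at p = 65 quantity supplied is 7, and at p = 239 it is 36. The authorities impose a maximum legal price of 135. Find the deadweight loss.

Demand slope = (153.4 − 205.6)/(36 − 7) = −1.8, so p = 218.2 − 1.8q.
Supply slope = (239 − 65)/(36 − 7) = 6, so p = 23 + 6q.
Competitive equilibrium: 218.2 − 1.8q = 23 + 6q → q* = 25.0256, p* = 173.1538.
At the ceiling p = 135, quantity supplied = (135 − 23)/6 = 18.6667.
Willingness to pay at q' = 18.6667: 218.2 − 1.8·18.6667 = 184.5999.
Δq = 25.0256 − 18.6667 = 6.3589; wedge = 184.5999 − 135 = 49.5999.
The triangle = ½ × 6.3589 × 49.5999 = 157.70.

157.70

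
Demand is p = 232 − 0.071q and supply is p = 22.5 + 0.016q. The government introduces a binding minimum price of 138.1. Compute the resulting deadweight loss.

51257.51

Competitive equilibrium: 232 − 0.071q = 22.5 + 0.016q → q* = 2408.04598, p* = 61.02874.
At the floor p = 138.1, quantity demanded = (232 − 138.1)/0.071 = 1322.53521.
Sellers' marginal cost at q' = 1322.53521: 22.5 + 0.016·1322.53521 = 43.66056.
Δq = 2408.04598 − 1322.53521 = 1085.51077; wedge = 138.1 − 43.66056 = 94.43944.
Deadweight loss = ½ × 1085.51077 × 94.43944 = 51257.51.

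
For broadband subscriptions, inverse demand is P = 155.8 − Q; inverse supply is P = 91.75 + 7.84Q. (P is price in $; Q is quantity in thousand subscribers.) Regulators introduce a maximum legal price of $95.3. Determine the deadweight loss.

Competitive equilibrium: 155.8 − Q = 91.75 + 7.84Q → Q* = 7.2455, P* = 148.5545.
At the ceiling P = 95.3, quantity supplied = (95.3 − 91.75)/7.84 = 0.4528.
Willingness to pay at Q' = 0.4528: 155.8 − 1·0.4528 = 155.3472.
ΔQ = 7.2455 − 0.4528 = 6.7927; wedge = 155.3472 − 95.3 = 60.0472.
Deadweight loss = ½ × 6.7927 × 60.0472 = $203.94 thousand.

$203.94 thousand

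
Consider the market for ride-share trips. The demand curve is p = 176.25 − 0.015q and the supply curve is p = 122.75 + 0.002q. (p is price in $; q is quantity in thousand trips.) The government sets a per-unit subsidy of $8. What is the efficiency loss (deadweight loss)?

$1882.35 thousand

Competitive equilibrium: 176.25 − 0.015q = 122.75 + 0.002q → q* = 3147.0588, p* = 129.0441.
The subsidy lowers effective supply by 8: p = 114.75 + 0.002q.
New quantity: 176.25 − 0.015q = 114.75 + 0.002q → q' = 3617.6471.
Overproduction Δq = 3617.6471 − 3147.0588 = 470.5883; wedge = subsidy = 8.
DWL = ½ × 470.5883 × 8 = $1882.35 thousand.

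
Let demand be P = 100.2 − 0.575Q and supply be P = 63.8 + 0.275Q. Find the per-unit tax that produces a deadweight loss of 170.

Competitive equilibrium: 100.2 − 0.575Q = 63.8 + 0.275Q → Q* = 42.8235, P* = 75.5765.
A tax t gives ΔQ = t/0.85 and wedge t, so DWL = t²/1.7.
t²/1.7 = 170 → t² = 289 → t = 17.

17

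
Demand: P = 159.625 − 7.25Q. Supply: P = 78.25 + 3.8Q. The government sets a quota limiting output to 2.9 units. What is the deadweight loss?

110.11

Competitive equilibrium: 159.625 − 7.25Q = 78.25 + 3.8Q → Q* = 7.3643, P* = 106.2342.
At Q = 2.9: demand price = 159.625 − 7.25·2.9 = 138.6; supply price = 78.25 + 3.8·2.9 = 89.27.
ΔQ = 7.3643 − 2.9 = 4.4643; wedge = 138.6 − 89.27 = 49.33.
DWL = ½ × 4.4643 × 49.33 = 110.11.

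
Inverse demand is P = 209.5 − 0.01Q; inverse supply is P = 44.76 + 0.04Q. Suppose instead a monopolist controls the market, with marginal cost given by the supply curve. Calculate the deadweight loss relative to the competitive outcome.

Competitive equilibrium: 209.5 − 0.01Q = 44.76 + 0.04Q → Q* = 3294.8, P* = 176.552.
Marginal revenue: MR = 209.5 − 0.02Q. Set MR = MC: 209.5 − 0.02Q = 44.76 + 0.04Q → Q_m = 2745.666667.
Price P_m = 209.5 − 0.01·2745.666667 = 182.043333; MC(Q_m) = 44.76 + 0.04·2745.666667 = 154.586667.
Competitive Q* = 3294.8, so ΔQ = 549.133333; wedge = 182.043333 − 154.586667 = 27.456666.
The triangle = ½ × 549.133333 × 27.456666 = 7538.69.

7538.69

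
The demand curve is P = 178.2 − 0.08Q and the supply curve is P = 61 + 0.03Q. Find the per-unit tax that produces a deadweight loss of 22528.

Competitive equilibrium: 178.2 − 0.08Q = 61 + 0.03Q → Q* = 1065.4545, P* = 92.9636.
A tax t gives ΔQ = t/0.11 and wedge t, so DWL = t²/0.22.
t²/0.22 = 22528 → t² = 4956.16 → t = 70.4.

70.4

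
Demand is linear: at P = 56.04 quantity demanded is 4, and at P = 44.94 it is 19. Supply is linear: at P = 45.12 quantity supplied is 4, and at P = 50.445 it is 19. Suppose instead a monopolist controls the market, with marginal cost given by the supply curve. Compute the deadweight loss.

Demand slope = (44.94 − 56.04)/(19 − 4) = −0.74, so P = 59 − 0.74Q.
Supply slope = (50.445 − 45.12)/(19 − 4) = 0.355, so P = 43.7 + 0.355Q.
Competitive equilibrium: 59 − 0.74Q = 43.7 + 0.355Q → Q* = 13.9726, P* = 48.6603.
Marginal revenue: MR = 59 − 1.48Q. Set MR = MC: 59 − 1.48Q = 43.7 + 0.355Q → Q_m = 8.3379.
Price P_m = 59 − 0.74·8.3379 = 52.83; MC(Q_m) = 43.7 + 0.355·8.3379 = 46.66.
Competitive Q* = 13.9726, so ΔQ = 5.6347; wedge = 52.83 − 46.66 = 6.17.
The triangle = ½ × 5.6347 × 6.17 = 17.38.

17.38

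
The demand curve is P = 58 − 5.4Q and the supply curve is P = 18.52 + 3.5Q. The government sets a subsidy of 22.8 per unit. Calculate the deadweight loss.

Competitive equilibrium: 58 − 5.4Q = 18.52 + 3.5Q → Q* = 4.436, P* = 34.0458.
The subsidy lowers effective supply by 22.8: P = 3.5Q − 4.28.
New quantity: 58 − 5.4Q = 3.5Q − 4.28 → Q' = 6.9978.
Overproduction ΔQ = 6.9978 − 4.436 = 2.5618; wedge = subsidy = 22.8.
DWL = ½ × 2.5618 × 22.8 = 29.20.

29.20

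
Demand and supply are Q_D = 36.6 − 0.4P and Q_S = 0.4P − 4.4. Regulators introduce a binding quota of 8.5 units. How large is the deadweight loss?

144.40

In inverse form: demand P = 91.5 − 2.5Q, supply P = 11 + 2.5Q.
Competitive equilibrium: 91.5 − 2.5Q = 11 + 2.5Q → Q* = 16.1, P* = 51.25.
At Q = 8.5: demand price = 91.5 − 2.5·8.5 = 70.25; supply price = 11 + 2.5·8.5 = 32.25.
ΔQ = 16.1 − 8.5 = 7.6; wedge = 70.25 − 32.25 = 38.
Deadweight loss = ½ × 7.6 × 38 = 144.40.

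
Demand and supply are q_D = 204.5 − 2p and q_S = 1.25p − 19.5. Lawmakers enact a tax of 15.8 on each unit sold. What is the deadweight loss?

96.02

In inverse form: demand p = 102.25 − 0.5q, supply p = 15.6 + 0.8q.
Competitive equilibrium: 102.25 − 0.5q = 15.6 + 0.8q → q* = 66.6538, p* = 68.9231.
With the tax, the buyer price exceeds the seller price by 15.8: (102.25 − 0.5q) − (15.6 + 0.8q) = 15.8 → q' = 54.5.
Δq = 66.6538 − 54.5 = 12.1538; the wedge equals the tax, 15.8.
The triangle = ½ × 12.1538 × 15.8 = 96.02.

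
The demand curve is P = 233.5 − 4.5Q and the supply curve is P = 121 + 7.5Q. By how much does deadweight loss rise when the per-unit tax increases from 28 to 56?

Competitive equilibrium: 233.5 − 4.5Q = 121 + 7.5Q → Q* = 9.375, P* = 191.3125.
For a per-unit tax t: ΔQ = t/12, so DWL = ½·t·(t/12) = t²/24.
At t = 28: DWL = 32.667. At t = 56: DWL = 130.667.
Increase = 130.667 − 32.667 = 98.

98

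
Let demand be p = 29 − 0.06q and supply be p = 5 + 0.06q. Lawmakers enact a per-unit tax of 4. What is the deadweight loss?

Competitive equilibrium: 29 − 0.06q = 5 + 0.06q → q* = 200, p* = 17.
With the tax, the buyer price exceeds the seller price by 4: (29 − 0.06q) − (5 + 0.06q) = 4 → q' = 166.6667.
Δq = 200 − 166.6667 = 33.3333; the wedge equals the tax, 4.
The triangle = ½ × 33.3333 × 4 = 66.67.

66.67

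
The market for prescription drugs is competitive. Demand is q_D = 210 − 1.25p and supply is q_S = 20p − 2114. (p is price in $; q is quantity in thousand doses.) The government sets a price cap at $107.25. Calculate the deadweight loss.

In inverse form: demand p = 168 − 0.8q, supply p = 105.7 + 0.05q.
Competitive equilibrium: 168 − 0.8q = 105.7 + 0.05q → q* = 73.2941, p* = 109.3647.
At the ceiling p = 107.25, quantity supplied = (107.25 − 105.7)/0.05 = 31.
Willingness to pay at q' = 31: 168 − 0.8·31 = 143.2.
Δq = 73.2941 − 31 = 42.2941; wedge = 143.2 − 107.25 = 35.95.
The triangle = ½ × 42.2941 × 35.95 = $760.24 thousand.

$760.24 thousand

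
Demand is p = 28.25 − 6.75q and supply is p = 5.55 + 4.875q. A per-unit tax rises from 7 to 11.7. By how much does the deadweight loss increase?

3.78

Competitive equilibrium: 28.25 − 6.75q = 5.55 + 4.875q → q* = 1.9527, p* = 15.0694.
For a per-unit tax t: Δq = t/11.625, so DWL = ½·t·(t/11.625) = t²/23.25.
At t = 7: DWL = 2.108. At t = 11.7: DWL = 5.888.
Increase = 5.888 − 2.108 = 3.78.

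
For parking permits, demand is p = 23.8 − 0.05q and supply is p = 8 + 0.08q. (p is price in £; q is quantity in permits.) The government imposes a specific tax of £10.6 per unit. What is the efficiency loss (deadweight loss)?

£432.15

Competitive equilibrium: 23.8 − 0.05q = 8 + 0.08q → q* = 121.5385, p* = 17.7231.
With the tax, the buyer price exceeds the seller price by 10.6: (23.8 − 0.05q) − (8 + 0.08q) = 10.6 → q' = 40.
Δq = 121.5385 − 40 = 81.5385; the wedge equals the tax, 10.6.
The triangle = ½ × 81.5385 × 10.6 = £432.15.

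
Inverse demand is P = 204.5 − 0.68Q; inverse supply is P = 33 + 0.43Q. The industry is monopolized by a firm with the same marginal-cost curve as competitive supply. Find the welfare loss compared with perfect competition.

1912

Competitive equilibrium: 204.5 − 0.68Q = 33 + 0.43Q → Q* = 154.5045, P* = 99.43694.
Marginal revenue: MR = 204.5 − 1.36Q. Set MR = MC: 204.5 − 1.36Q = 33 + 0.43Q → Q_m = 95.81006.
Price P_m = 204.5 − 0.68·95.81006 = 139.34916; MC(Q_m) = 33 + 0.43·95.81006 = 74.19833.
Competitive Q* = 154.5045, so ΔQ = 58.69444; wedge = 139.34916 − 74.19833 = 65.15083.
Welfare loss = ½ × 58.69444 × 65.15083 = 1912.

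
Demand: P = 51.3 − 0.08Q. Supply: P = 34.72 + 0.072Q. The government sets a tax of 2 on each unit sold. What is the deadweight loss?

Competitive equilibrium: 51.3 − 0.08Q = 34.72 + 0.072Q → Q* = 109.0789, P* = 42.5737.
With the tax, the buyer price exceeds the seller price by 2: (51.3 − 0.08Q) − (34.72 + 0.072Q) = 2 → Q' = 95.9211.
ΔQ = 109.0789 − 95.9211 = 13.1578; the wedge equals the tax, 2.
The triangle = ½ × 13.1578 × 2 = 13.16.

13.16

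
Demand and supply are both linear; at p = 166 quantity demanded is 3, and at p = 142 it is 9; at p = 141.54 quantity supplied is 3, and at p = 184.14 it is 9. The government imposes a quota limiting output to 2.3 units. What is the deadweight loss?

46.79

Demand slope = (142 − 166)/(9 − 3) = −4, so p = 178 − 4q.
Supply slope = (184.14 − 141.54)/(9 − 3) = 7.1, so p = 120.24 + 7.1q.
Competitive equilibrium: 178 − 4q = 120.24 + 7.1q → q* = 5.2036, p* = 157.1856.
At q = 2.3: demand price = 178 − 4·2.3 = 168.8; supply price = 120.24 + 7.1·2.3 = 136.57.
Δq = 5.2036 − 2.3 = 2.9036; wedge = 168.8 − 136.57 = 32.23.
Deadweight loss = ½ × 2.9036 × 32.23 = 46.79.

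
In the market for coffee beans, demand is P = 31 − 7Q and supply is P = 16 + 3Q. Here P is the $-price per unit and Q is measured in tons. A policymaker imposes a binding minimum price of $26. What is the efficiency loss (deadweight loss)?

Competitive equilibrium: 31 − 7Q = 16 + 3Q → Q* = 1.5, P* = 20.5.
At the floor P = 26, quantity demanded = (31 − 26)/7 = 0.7143.
Sellers' marginal cost at Q' = 0.7143: 16 + 3·0.7143 = 18.1429.
ΔQ = 1.5 − 0.7143 = 0.7857; wedge = 26 − 18.1429 = 7.8571.
DWL = ½ × 0.7857 × 7.8571 = $3.09.

$3.09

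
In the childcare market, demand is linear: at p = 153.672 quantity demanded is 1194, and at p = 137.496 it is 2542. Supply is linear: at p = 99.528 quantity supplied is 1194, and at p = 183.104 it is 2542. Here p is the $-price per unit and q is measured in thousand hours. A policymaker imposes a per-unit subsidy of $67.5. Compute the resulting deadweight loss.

Demand slope = (137.496 − 153.672)/(2542 − 1194) = −0.012, so p = 168 − 0.012q.
Supply slope = (183.104 − 99.528)/(2542 − 1194) = 0.062, so p = 25.5 + 0.062q.
Competitive equilibrium: 168 − 0.012q = 25.5 + 0.062q → q* = 1925.6757, p* = 144.8919.
The subsidy lowers effective supply by 67.5: p = 0.062q − 42.
New quantity: 168 − 0.012q = 0.062q − 42 → q' = 2837.8378.
Overproduction Δq = 2837.8378 − 1925.6757 = 912.1621; wedge = subsidy = 67.5.
Welfare loss = ½ × 912.1621 × 67.5 = $30785.47 thousand.

$30785.47 thousand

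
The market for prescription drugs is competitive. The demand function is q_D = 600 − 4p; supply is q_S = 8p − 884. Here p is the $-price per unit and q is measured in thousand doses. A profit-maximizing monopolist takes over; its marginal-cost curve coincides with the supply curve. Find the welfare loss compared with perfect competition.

In inverse form: demand p = 150 − 0.25q, supply p = 110.5 + 0.125q.
Competitive equilibrium: 150 − 0.25q = 110.5 + 0.125q → q* = 105.3333, p* = 123.6667.
Marginal revenue: MR = 150 − 0.5q. Set MR = MC: 150 − 0.5q = 110.5 + 0.125q → q_m = 63.2.
Price p_m = 150 − 0.25·63.2 = 134.2; MC(q_m) = 110.5 + 0.125·63.2 = 118.4.
Competitive q* = 105.3333, so Δq = 42.1333; wedge = 134.2 − 118.4 = 15.8.
The triangle = ½ × 42.1333 × 15.8 = $332.85 thousand.

$332.85 thousand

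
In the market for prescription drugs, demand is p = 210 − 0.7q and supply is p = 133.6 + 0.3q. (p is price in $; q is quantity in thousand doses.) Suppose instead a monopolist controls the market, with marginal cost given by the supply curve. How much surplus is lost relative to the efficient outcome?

$494.83 thousand

Competitive equilibrium: 210 − 0.7q = 133.6 + 0.3q → q* = 76.4, p* = 156.52.
Marginal revenue: MR = 210 − 1.4q. Set MR = MC: 210 − 1.4q = 133.6 + 0.3q → q_m = 44.9412.
Price p_m = 210 − 0.7·44.9412 = 178.5412; MC(q_m) = 133.6 + 0.3·44.9412 = 147.0824.
Competitive q* = 76.4, so Δq = 31.4588; wedge = 178.5412 − 147.0824 = 31.4588.
DWL = ½ × 31.4588 × 31.4588 = $494.83 thousand.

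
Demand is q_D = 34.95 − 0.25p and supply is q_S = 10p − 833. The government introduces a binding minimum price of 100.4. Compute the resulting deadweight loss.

In inverse form: demand p = 139.8 − 4q, supply p = 83.3 + 0.1q.
Competitive equilibrium: 139.8 − 4q = 83.3 + 0.1q → q* = 13.7805, p* = 84.678.
At the floor p = 100.4, quantity demanded = (139.8 − 100.4)/4 = 9.85.
Sellers' marginal cost at q' = 9.85: 83.3 + 0.1·9.85 = 84.285.
Δq = 13.7805 − 9.85 = 3.9305; wedge = 100.4 − 84.285 = 16.115.
Deadweight loss = ½ × 3.9305 × 16.115 = 31.67.

31.67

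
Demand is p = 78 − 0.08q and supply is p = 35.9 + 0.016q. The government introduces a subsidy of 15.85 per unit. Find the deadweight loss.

1308.45

Competitive equilibrium: 78 − 0.08q = 35.9 + 0.016q → q* = 438.5417, p* = 42.9167.
The subsidy lowers effective supply by 15.85: p = 20.05 + 0.016q.
New quantity: 78 − 0.08q = 20.05 + 0.016q → q' = 603.6458.
Overproduction Δq = 603.6458 − 438.5417 = 165.1041; wedge = subsidy = 15.85.
Welfare loss = ½ × 165.1041 × 15.85 = 1308.45.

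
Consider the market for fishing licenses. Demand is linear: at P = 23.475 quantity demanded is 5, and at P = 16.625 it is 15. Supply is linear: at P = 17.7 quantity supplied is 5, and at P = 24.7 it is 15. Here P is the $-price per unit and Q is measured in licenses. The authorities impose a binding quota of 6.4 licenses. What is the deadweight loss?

$5.31

Demand slope = (16.625 − 23.475)/(15 − 5) = −0.685, so P = 26.9 − 0.685Q.
Supply slope = (24.7 − 17.7)/(15 − 5) = 0.7, so P = 14.2 + 0.7Q.
Competitive equilibrium: 26.9 − 0.685Q = 14.2 + 0.7Q → Q* = 9.1697, P* = 20.6188.
At Q = 6.4: demand price = 26.9 − 0.685·6.4 = 22.516; supply price = 14.2 + 0.7·6.4 = 18.68.
ΔQ = 9.1697 − 6.4 = 2.7697; wedge = 22.516 − 18.68 = 3.836.
DWL = ½ × 2.7697 × 3.836 = $5.31.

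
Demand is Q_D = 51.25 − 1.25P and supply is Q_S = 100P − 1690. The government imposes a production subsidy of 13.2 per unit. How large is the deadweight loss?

In inverse form: demand P = 41 − 0.8Q, supply P = 16.9 + 0.01Q.
Competitive equilibrium: 41 − 0.8Q = 16.9 + 0.01Q → Q* = 29.7531, P* = 17.1975.
The subsidy lowers effective supply by 13.2: P = 3.7 + 0.01Q.
New quantity: 41 − 0.8Q = 3.7 + 0.01Q → Q' = 46.0494.
Overproduction ΔQ = 46.0494 − 29.7531 = 16.2963; wedge = subsidy = 13.2.
DWL = ½ × 16.2963 × 13.2 = 107.56.

107.56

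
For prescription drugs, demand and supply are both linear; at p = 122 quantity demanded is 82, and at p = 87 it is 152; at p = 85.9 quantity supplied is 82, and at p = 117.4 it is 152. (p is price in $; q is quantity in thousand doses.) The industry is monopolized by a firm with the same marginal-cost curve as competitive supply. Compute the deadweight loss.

Demand slope = (87 − 122)/(152 − 82) = −0.5, so p = 163 − 0.5q.
Supply slope = (117.4 − 85.9)/(152 − 82) = 0.45, so p = 49 + 0.45q.
Competitive equilibrium: 163 − 0.5q = 49 + 0.45q → q* = 120, p* = 103.
Marginal revenue: MR = 163 − q. Set MR = MC: 163 − q = 49 + 0.45q → q_m = 78.6207.
Price p_m = 163 − 0.5·78.6207 = 123.6897; MC(q_m) = 49 + 0.45·78.6207 = 84.3793.
Competitive q* = 120, so Δq = 41.3793; wedge = 123.6897 − 84.3793 = 39.3104.
The triangle = ½ × 41.3793 × 39.3104 = $813.32 thousand.

$813.32 thousand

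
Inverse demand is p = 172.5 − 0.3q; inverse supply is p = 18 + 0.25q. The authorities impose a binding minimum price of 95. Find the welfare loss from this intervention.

Competitive equilibrium: 172.5 − 0.3q = 18 + 0.25q → q* = 280.9091, p* = 88.2273.
At the floor p = 95, quantity demanded = (172.5 − 95)/0.3 = 258.3333.
Sellers' marginal cost at q' = 258.3333: 18 + 0.25·258.3333 = 82.5833.
Δq = 280.9091 − 258.3333 = 22.5758; wedge = 95 − 82.5833 = 12.4167.
DWL = ½ × 22.5758 × 12.4167 = 140.16.

140.16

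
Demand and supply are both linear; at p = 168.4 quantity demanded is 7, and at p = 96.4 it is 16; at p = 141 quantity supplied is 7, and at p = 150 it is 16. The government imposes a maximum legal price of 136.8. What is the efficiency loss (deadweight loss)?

236.17

Demand slope = (96.4 − 168.4)/(16 − 7) = −8, so p = 224.4 − 8q.
Supply slope = (150 − 141)/(16 − 7) = 1, so p = 134 + q.
Competitive equilibrium: 224.4 − 8q = 134 + q → q* = 10.0444, p* = 144.0444.
At the ceiling p = 136.8, quantity supplied = (136.8 − 134)/1 = 2.8.
Willingness to pay at q' = 2.8: 224.4 − 8·2.8 = 202.
Δq = 10.0444 − 2.8 = 7.2444; wedge = 202 − 136.8 = 65.2.
Welfare loss = ½ × 7.2444 × 65.2 = 236.17.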